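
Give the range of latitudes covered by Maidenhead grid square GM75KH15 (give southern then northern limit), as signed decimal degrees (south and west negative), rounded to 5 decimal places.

35.31250, 35.31667

Field G=6, M=12: +6·20° lon, +12·10° lat → SW at lon -60°, lat 30°.
Square 7, 5: +7·2° lon, +5·1° lat → SW at lon -46°, lat 35°.
Subsquare k=10, h=7: +10·0.0833333° lon, +7·0.0416667° lat → SW at lon -45.1667°, lat 35.2917°.
Extended square 1, 5: +1·0.00833333° lon, +5·0.00416667° lat → SW at lon -45.1583°, lat 35.3125°.
Cell spans 0.00833333° lon × 0.00416667° lat.
south 35.31250, north 35.31667.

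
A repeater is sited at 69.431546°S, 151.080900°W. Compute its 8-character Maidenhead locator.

BC40ln06

Add 180° to longitude and 90° to latitude: 28.91910, 20.56845.
Field (20°×10°, letters A–R): 28.91910/20 → 1 → B, 20.56845/10 → 2 → C; chars BC.
Square (2°×1°, digits 0–9): 8.91910/2 → 4, 0.56845/1 → 0; chars 40.
Subsquare (5′×2.5′, letters a–x): 0.91910/0.0833333 → 11 → l, 0.56845/0.0416667 → 13 → n; chars ln.
Extended square (30″×15″, digits 0–9): 0.00243/0.00833333 → 0, 0.02679/0.00416667 → 6; chars 06.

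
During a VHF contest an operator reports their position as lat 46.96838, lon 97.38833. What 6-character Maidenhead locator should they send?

Shift to the Maidenhead origin (180°W, 90°S): lon 277.3883, lat 136.9684.
Field (20°×10°, letters A–R): 277.3883/20 → 13 → N, 136.9684/10 → 13 → N; chars NN.
Square (2°×1°, digits 0–9): 17.3883/2 → 8, 6.9684/1 → 6; chars 86.
Subsquare (5′×2.5′, letters a–x): 1.3883/0.0833333 → 16 → q, 0.9684/0.0416667 → 23 → x; chars qx.

NN86qx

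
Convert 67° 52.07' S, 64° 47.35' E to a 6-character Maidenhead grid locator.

MC22jd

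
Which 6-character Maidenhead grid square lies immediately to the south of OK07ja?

OK06jx

Latitude subsquare a = 0; −1 → -1, wraps to 23 = x, carry into square.
Latitude square 7; −1 → 6.
The longitude characters are unchanged.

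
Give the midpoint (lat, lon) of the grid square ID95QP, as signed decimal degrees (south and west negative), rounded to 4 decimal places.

-54.3542, -0.6250

Field I=8, D=3: +8·20° lon, +3·10° lat → SW at lon -20°, lat -60°.
Square 9, 5: +9·2° lon, +5·1° lat → SW at lon -2°, lat -55°.
Subsquare q=16, p=15: +16·0.0833333° lon, +15·0.0416667° lat → SW at lon -0.666667°, lat -54.375°.
Cell spans 0.0833333° lon × 0.0416667° lat. Centre is SW corner plus half of each.
latitude -54.3542, longitude -0.6250.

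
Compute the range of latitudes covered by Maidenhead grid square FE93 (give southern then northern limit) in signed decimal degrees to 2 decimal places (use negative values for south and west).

Field F=5, E=4: +5·20° lon, +4·10° lat → SW at lon -80°, lat -50°.
Square 9, 3: +9·2° lon, +3·1° lat → SW at lon -62°, lat -47°.
Cell spans 2° lon × 1° lat.
south -47.00, north -46.00.

-47.00, -46.00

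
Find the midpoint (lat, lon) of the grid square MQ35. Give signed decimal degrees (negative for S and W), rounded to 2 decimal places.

Field M=12, Q=16: +12·20° lon, +16·10° lat → SW at lon 60°, lat 70°.
Square 3, 5: +3·2° lon, +5·1° lat → SW at lon 66°, lat 75°.
Cell spans 2° lon × 1° lat. Centre is SW corner plus half of each.
latitude 75.50, longitude 67.00.

75.50, 67.00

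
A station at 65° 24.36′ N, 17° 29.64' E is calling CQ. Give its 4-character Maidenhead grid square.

Shift to the Maidenhead origin (180°W, 90°S): lon 197.49, lat 155.41.
Field: lon ⌊197.49/20⌋ = 9 → J; lat ⌊155.41/10⌋ = 15 → P.
Square: lon ⌊17.49/2⌋ = 8; lat ⌊5.41/1⌋ = 5.

JP85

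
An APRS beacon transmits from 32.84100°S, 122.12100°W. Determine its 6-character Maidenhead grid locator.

CF87wd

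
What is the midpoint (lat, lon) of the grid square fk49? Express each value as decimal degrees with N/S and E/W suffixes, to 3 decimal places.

Field F=5, K=10: +5·20° lon, +10·10° lat → SW at lon -80°, lat 10°.
Square 4, 9: +4·2° lon, +9·1° lat → SW at lon -72°, lat 19°.
Cell spans 2° lon × 1° lat. Centre is SW corner plus half of each.
latitude 19.500° N, longitude 71.000° W.

19.500° N, 71.000° W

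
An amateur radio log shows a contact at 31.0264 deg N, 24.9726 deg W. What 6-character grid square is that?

Shift to the Maidenhead origin (180°W, 90°S): lon 155.0274, lat 121.0264.
Field: lon ⌊155.0274/20⌋ = 7 → H; lat ⌊121.0264/10⌋ = 12 → M.
Square: lon ⌊15.0274/2⌋ = 7; lat ⌊1.0264/1⌋ = 1.
Subsquare: lon ⌊1.0274/0.0833333⌋ = 12 → m; lat ⌊0.0264/0.0416667⌋ = 0 → a.

HM71ma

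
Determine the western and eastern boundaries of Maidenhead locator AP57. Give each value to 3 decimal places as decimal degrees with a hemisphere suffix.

170.000° W, 168.000° W

Field A=0, P=15: +0·20° lon, +15·10° lat → SW at lon -180°, lat 60°.
Square 5, 7: +5·2° lon, +7·1° lat → SW at lon -170°, lat 67°.
Cell spans 2° lon × 1° lat.
west 170.000° W, east 168.000° W.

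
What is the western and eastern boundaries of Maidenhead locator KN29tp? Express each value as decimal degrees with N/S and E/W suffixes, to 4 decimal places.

Field K=10, N=13: +10·20° lon, +13·10° lat → SW at lon 20°, lat 40°.
Square 2, 9: +2·2° lon, +9·1° lat → SW at lon 24°, lat 49°.
Subsquare t=19, p=15: +19·0.0833333° lon, +15·0.0416667° lat → SW at lon 25.5833°, lat 49.625°.
Cell spans 0.0833333° lon × 0.0416667° lat.
west 25.5833° E, east 25.6667° E.

25.5833° E, 25.6667° E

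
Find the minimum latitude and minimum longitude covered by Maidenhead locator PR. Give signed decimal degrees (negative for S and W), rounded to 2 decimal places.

Field P=15, R=17: +15·20° lon, +17·10° lat → SW at lon 120°, lat 80°.
latitude 80.00, longitude 120.00.

80.00, 120.00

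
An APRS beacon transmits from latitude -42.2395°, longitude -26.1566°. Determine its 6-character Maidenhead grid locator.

HE67ws

Shift to the Maidenhead origin (180°W, 90°S): lon 153.8434, lat 47.7605.
Field: 153.8434/20 → 7 → H, 47.7605/10 → 4 → E; chars HE.
Square: 13.8434/2 → 6, 7.7605/1 → 7; chars 67.
Subsquare: 1.8434/0.0833333 → 22 → w, 0.7605/0.0416667 → 18 → s; chars ws.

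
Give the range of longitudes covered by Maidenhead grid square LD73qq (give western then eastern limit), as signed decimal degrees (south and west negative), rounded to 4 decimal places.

55.3333, 55.4167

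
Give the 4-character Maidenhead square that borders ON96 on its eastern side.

PN06

Longitude square 9; +1 → 10, wraps to 0, carry into field.
Longitude field O = 14; +1 → 15 = P.
The latitude characters are unchanged.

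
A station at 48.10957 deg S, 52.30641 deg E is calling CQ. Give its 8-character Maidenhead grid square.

Offset from 180°W / 90°S: lon 232.30641°, lat 41.89043°.
Field (20°×10°, letters A–R): 232.30641/20 → 11 → L, 41.89043/10 → 4 → E; chars LE.
Square (2°×1°, digits 0–9): 12.30641/2 → 6, 1.89043/1 → 1; chars 61.
Subsquare (5′×2.5′, letters a–x): 0.30641/0.0833333 → 3 → d, 0.89043/0.0416667 → 21 → v; chars dv.
Extended square (30″×15″, digits 0–9): 0.05641/0.00833333 → 6, 0.01543/0.00416667 → 3; chars 63.

LE61dv63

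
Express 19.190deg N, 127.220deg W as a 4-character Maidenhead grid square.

Offset from 180°W / 90°S: lon 52.78°, lat 109.19°.
Field: 52.78/20 → 2 → C, 109.19/10 → 10 → K; chars CK.
Square: 12.78/2 → 6, 9.19/1 → 9; chars 69.

CK69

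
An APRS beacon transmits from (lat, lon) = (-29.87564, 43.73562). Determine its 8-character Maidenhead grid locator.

LG10uc89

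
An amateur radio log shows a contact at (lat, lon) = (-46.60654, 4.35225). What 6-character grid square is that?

Offset from 180°W / 90°S: lon 184.3522°, lat 43.3935°.
Field: 184.3522/20 → 9 → J, 43.3935/10 → 4 → E; chars JE.
Square: 4.3522/2 → 2, 3.3935/1 → 3; chars 23.
Subsquare: 0.3522/0.0833333 → 4 → e, 0.3935/0.0416667 → 9 → j; chars ej.

JE23ej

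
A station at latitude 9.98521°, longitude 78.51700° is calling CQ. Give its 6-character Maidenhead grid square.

MJ99gx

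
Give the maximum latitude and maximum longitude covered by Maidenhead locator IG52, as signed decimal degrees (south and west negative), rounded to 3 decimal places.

Field I=8, G=6: +8·20° lon, +6·10° lat → SW at lon -20°, lat -30°.
Square 5, 2: +5·2° lon, +2·1° lat → SW at lon -10°, lat -28°.
Cell spans 2° lon × 1° lat. NE corner is SW corner plus one full cell.
latitude -27.000, longitude -8.000.

-27.000, -8.000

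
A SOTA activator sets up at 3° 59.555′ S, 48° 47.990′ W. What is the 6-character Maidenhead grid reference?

GI56oa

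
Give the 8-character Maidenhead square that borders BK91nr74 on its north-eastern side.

BK91nr85

Longitude extended square 7; +1 → 8.
Latitude extended square 4; +1 → 5.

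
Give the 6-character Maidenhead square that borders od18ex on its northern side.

OD19ea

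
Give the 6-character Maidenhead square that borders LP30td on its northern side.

Latitude subsquare d = 3; +1 → 4 = e.
The longitude characters are unchanged.

LP30te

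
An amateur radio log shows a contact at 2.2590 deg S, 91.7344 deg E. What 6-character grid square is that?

NI57ur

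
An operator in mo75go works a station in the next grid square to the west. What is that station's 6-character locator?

Longitude subsquare g = 6; −1 → 5 = f.
The latitude characters are unchanged.

MO75fo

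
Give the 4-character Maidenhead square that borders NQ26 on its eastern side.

Longitude square 2; +1 → 3.
The latitude characters are unchanged.

NQ36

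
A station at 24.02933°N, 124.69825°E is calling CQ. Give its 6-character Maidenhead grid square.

PL24ia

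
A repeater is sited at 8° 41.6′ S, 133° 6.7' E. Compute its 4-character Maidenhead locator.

PI61

Add 180° to longitude and 90° to latitude: 313.11, 81.31.
Field: lon ⌊313.11/20⌋ = 15 → P; lat ⌊81.31/10⌋ = 8 → I.
Square: lon ⌊13.11/2⌋ = 6; lat ⌊1.31/1⌋ = 1.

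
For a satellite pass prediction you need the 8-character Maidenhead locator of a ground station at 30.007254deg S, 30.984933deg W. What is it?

Offset from 180°W / 90°S: lon 149.01507°, lat 59.99275°.
Field: lon ⌊149.01507/20⌋ = 7 → H; lat ⌊59.99275/10⌋ = 5 → F.
Square: lon ⌊9.01507/2⌋ = 4; lat ⌊9.99275/1⌋ = 9.
Subsquare: lon ⌊1.01507/0.0833333⌋ = 12 → m; lat ⌊0.99275/0.0416667⌋ = 23 → x.
Extended square: lon ⌊0.01507/0.00833333⌋ = 1; lat ⌊0.03441/0.00416667⌋ = 8.

HF49mx18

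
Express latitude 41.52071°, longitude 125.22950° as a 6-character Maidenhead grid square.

PN21om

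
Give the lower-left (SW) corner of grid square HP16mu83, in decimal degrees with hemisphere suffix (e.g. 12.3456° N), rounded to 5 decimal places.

66.84583° N, 36.93333° W

Field H=7, P=15: +7·20° lon, +15·10° lat → SW at lon -40°, lat 60°.
Square 1, 6: +1·2° lon, +6·1° lat → SW at lon -38°, lat 66°.
Subsquare m=12, u=20: +12·0.0833333° lon, +20·0.0416667° lat → SW at lon -37°, lat 66.8333°.
Extended square 8, 3: +8·0.00833333° lon, +3·0.00416667° lat → SW at lon -36.9333°, lat 66.8458°.
latitude 66.84583° N, longitude 36.93333° W.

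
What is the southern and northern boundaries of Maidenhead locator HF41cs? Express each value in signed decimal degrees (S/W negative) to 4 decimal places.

Field H=7, F=5: +7·20° lon, +5·10° lat → SW at lon -40°, lat -40°.
Square 4, 1: +4·2° lon, +1·1° lat → SW at lon -32°, lat -39°.
Subsquare c=2, s=18: +2·0.0833333° lon, +18·0.0416667° lat → SW at lon -31.8333°, lat -38.25°.
Cell spans 0.0833333° lon × 0.0416667° lat.
south -38.2500, north -38.2083.

-38.2500, -38.2083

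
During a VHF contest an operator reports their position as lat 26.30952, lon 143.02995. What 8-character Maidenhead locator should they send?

QL16mh34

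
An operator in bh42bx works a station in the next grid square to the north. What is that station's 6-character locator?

BH43ba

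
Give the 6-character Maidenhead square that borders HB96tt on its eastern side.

Longitude subsquare t = 19; +1 → 20 = u.
The latitude characters are unchanged.

HB96ut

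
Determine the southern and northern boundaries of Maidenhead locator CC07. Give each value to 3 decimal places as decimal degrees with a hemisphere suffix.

Field C=2, C=2: +2·20° lon, +2·10° lat → SW at lon -140°, lat -70°.
Square 0, 7: +0·2° lon, +7·1° lat → SW at lon -140°, lat -63°.
Cell spans 2° lon × 1° lat.
south 63.000° S, north 62.000° S.

63.000° S, 62.000° S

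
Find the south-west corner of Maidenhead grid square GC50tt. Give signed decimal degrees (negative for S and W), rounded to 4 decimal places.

-69.2083, -48.4167

Field G=6, C=2: +6·20° lon, +2·10° lat → SW at lon -60°, lat -70°.
Square 5, 0: +5·2° lon, +0·1° lat → SW at lon -50°, lat -70°.
Subsquare t=19, t=19: +19·0.0833333° lon, +19·0.0416667° lat → SW at lon -48.4167°, lat -69.2083°.
latitude -69.2083, longitude -48.4167.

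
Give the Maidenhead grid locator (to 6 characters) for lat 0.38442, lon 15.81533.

JJ70vj

Add 180° to longitude and 90° to latitude: 195.8153, 90.3844.
Field: 195.8153/20 → 9 → J, 90.3844/10 → 9 → J; chars JJ.
Square: 15.8153/2 → 7, 0.3844/1 → 0; chars 70.
Subsquare: 1.8153/0.0833333 → 21 → v, 0.3844/0.0416667 → 9 → j; chars vj.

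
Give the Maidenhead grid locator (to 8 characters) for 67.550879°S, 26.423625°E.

KC32fk07

Shift to the Maidenhead origin (180°W, 90°S): lon 206.42363, lat 22.44912.
Field (20°×10°, letters A–R): 206.42363/20 → 10 → K, 22.44912/10 → 2 → C; chars KC.
Square (2°×1°, digits 0–9): 6.42363/2 → 3, 2.44912/1 → 2; chars 32.
Subsquare (5′×2.5′, letters a–x): 0.42363/0.0833333 → 5 → f, 0.44912/0.0416667 → 10 → k; chars fk.
Extended square (30″×15″, digits 0–9): 0.00696/0.00833333 → 0, 0.03245/0.00416667 → 7; chars 07.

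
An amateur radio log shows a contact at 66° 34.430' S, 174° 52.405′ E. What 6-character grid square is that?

Offset from 180°W / 90°S: lon 354.8734°, lat 23.4262°.
Field: lon ⌊354.8734/20⌋ = 17 → R; lat ⌊23.4262/10⌋ = 2 → C.
Square: lon ⌊14.8734/2⌋ = 7; lat ⌊3.4262/1⌋ = 3.
Subsquare: lon ⌊0.8734/0.0833333⌋ = 10 → k; lat ⌊0.4262/0.0416667⌋ = 10 → k.

RC73kk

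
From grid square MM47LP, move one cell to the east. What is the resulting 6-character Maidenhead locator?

MM47mp

Longitude subsquare l = 11; +1 → 12 = m.
The latitude characters are unchanged.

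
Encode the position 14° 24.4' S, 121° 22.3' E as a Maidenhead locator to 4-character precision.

Offset from 180°W / 90°S: lon 301.37°, lat 75.59°.
Field: 301.37/20 → 15 → P, 75.59/10 → 7 → H; chars PH.
Square: 1.37/2 → 0, 5.59/1 → 5; chars 05.

PH05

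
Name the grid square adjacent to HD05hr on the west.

HD05gr

Longitude subsquare h = 7; −1 → 6 = g.
The latitude characters are unchanged.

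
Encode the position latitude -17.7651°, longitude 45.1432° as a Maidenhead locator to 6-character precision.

Shift to the Maidenhead origin (180°W, 90°S): lon 225.1432, lat 72.2349.
Field (20°×10°, letters A–R): lon ⌊225.1432/20⌋ = 11 → L; lat ⌊72.2349/10⌋ = 7 → H.
Square (2°×1°, digits 0–9): lon ⌊5.1432/2⌋ = 2; lat ⌊2.2349/1⌋ = 2.
Subsquare (5′×2.5′, letters a–x): lon ⌊1.1432/0.0833333⌋ = 13 → n; lat ⌊0.2349/0.0416667⌋ = 5 → f.

LH22nf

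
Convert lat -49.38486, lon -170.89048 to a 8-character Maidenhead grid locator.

Offset from 180°W / 90°S: lon 9.10952°, lat 40.61514°.
Field: lon ⌊9.10952/20⌋ = 0 → A; lat ⌊40.61514/10⌋ = 4 → E.
Square: lon ⌊9.10952/2⌋ = 4; lat ⌊0.61514/1⌋ = 0.
Subsquare: lon ⌊1.10952/0.0833333⌋ = 13 → n; lat ⌊0.61514/0.0416667⌋ = 14 → o.
Extended square: lon ⌊0.02619/0.00833333⌋ = 3; lat ⌊0.03181/0.00416667⌋ = 7.

AE40no37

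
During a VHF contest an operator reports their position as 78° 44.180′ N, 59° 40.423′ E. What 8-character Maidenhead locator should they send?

LQ98ur06

Offset from 180°W / 90°S: lon 239.67372°, lat 168.73633°.
Field: 239.67372/20 → 11 → L, 168.73633/10 → 16 → Q; chars LQ.
Square: 19.67372/2 → 9, 8.73633/1 → 8; chars 98.
Subsquare: 1.67372/0.0833333 → 20 → u, 0.73633/0.0416667 → 17 → r; chars ur.
Extended square: 0.00705/0.00833333 → 0, 0.02800/0.00416667 → 6; chars 06.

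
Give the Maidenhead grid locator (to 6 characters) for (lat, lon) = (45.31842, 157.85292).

Offset from 180°W / 90°S: lon 337.8529°, lat 135.3184°.
Field: lon ⌊337.8529/20⌋ = 16 → Q; lat ⌊135.3184/10⌋ = 13 → N.
Square: lon ⌊17.8529/2⌋ = 8; lat ⌊5.3184/1⌋ = 5.
Subsquare: lon ⌊1.8529/0.0833333⌋ = 22 → w; lat ⌊0.3184/0.0416667⌋ = 7 → h.

QN85wh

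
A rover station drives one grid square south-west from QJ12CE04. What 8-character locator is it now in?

QJ12be93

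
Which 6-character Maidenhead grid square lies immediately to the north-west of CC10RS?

Longitude subsquare r = 17; −1 → 16 = q.
Latitude subsquare s = 18; +1 → 19 = t.

CC10qt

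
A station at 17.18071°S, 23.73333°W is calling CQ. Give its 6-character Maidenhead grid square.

HH82dt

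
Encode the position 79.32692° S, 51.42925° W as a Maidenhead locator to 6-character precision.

GB40gq

Shift to the Maidenhead origin (180°W, 90°S): lon 128.5708, lat 10.6731.
Field: lon ⌊128.5708/20⌋ = 6 → G; lat ⌊10.6731/10⌋ = 1 → B.
Square: lon ⌊8.5708/2⌋ = 4; lat ⌊0.6731/1⌋ = 0.
Subsquare: lon ⌊0.5708/0.0833333⌋ = 6 → g; lat ⌊0.6731/0.0416667⌋ = 16 → q.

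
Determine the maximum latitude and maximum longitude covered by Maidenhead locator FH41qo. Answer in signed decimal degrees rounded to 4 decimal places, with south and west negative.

-18.3750, -70.5833

Field F=5, H=7: +5·20° lon, +7·10° lat → SW at lon -80°, lat -20°.
Square 4, 1: +4·2° lon, +1·1° lat → SW at lon -72°, lat -19°.
Subsquare q=16, o=14: +16·0.0833333° lon, +14·0.0416667° lat → SW at lon -70.6667°, lat -18.4167°.
Cell spans 0.0833333° lon × 0.0416667° lat. NE corner is SW corner plus one full cell.
latitude -18.3750, longitude -70.5833.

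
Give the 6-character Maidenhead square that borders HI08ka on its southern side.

HI07kx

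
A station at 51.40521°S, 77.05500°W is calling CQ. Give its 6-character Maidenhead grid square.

FD18lo

Add 180° to longitude and 90° to latitude: 102.9450, 38.5948.
Field: 102.9450/20 → 5 → F, 38.5948/10 → 3 → D; chars FD.
Square: 2.9450/2 → 1, 8.5948/1 → 8; chars 18.
Subsquare: 0.9450/0.0833333 → 11 → l, 0.5948/0.0416667 → 14 → o; chars lo.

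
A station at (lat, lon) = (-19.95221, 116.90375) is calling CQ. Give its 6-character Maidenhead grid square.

Add 180° to longitude and 90° to latitude: 296.9038, 70.0478.
Field: 296.9038/20 → 14 → O, 70.0478/10 → 7 → H; chars OH.
Square: 16.9038/2 → 8, 0.0478/1 → 0; chars 80.
Subsquare: 0.9038/0.0833333 → 10 → k, 0.0478/0.0416667 → 1 → b; chars kb.

OH80kb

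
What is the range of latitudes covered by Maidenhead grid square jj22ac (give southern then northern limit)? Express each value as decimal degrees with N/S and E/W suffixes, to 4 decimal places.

Field J=9, J=9: +9·20° lon, +9·10° lat → SW at lon 0°, lat 0°.
Square 2, 2: +2·2° lon, +2·1° lat → SW at lon 4°, lat 2°.
Subsquare a=0, c=2: +0·0.0833333° lon, +2·0.0416667° lat → SW at lon 4°, lat 2.08333°.
Cell spans 0.0833333° lon × 0.0416667° lat.
south 2.0833° N, north 2.1250° N.

2.0833° N, 2.1250° N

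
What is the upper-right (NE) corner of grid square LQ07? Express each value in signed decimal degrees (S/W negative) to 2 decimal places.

Field L=11, Q=16: +11·20° lon, +16·10° lat → SW at lon 40°, lat 70°.
Square 0, 7: +0·2° lon, +7·1° lat → SW at lon 40°, lat 77°.
Cell spans 2° lon × 1° lat. NE corner is SW corner plus one full cell.
latitude 78.00, longitude 42.00.

78.00, 42.00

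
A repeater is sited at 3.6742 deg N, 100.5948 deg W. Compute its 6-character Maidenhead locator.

Shift to the Maidenhead origin (180°W, 90°S): lon 79.4052, lat 93.6742.
Field: 79.4052/20 → 3 → D, 93.6742/10 → 9 → J; chars DJ.
Square: 19.4052/2 → 9, 3.6742/1 → 3; chars 93.
Subsquare: 1.4052/0.0833333 → 16 → q, 0.6742/0.0416667 → 16 → q; chars qq.

DJ93qq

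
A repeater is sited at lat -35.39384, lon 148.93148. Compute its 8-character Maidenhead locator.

Offset from 180°W / 90°S: lon 328.93148°, lat 54.60616°.
Field: lon ⌊328.93148/20⌋ = 16 → Q; lat ⌊54.60616/10⌋ = 5 → F.
Square: lon ⌊8.93148/2⌋ = 4; lat ⌊4.60616/1⌋ = 4.
Subsquare: lon ⌊0.93148/0.0833333⌋ = 11 → l; lat ⌊0.60616/0.0416667⌋ = 14 → o.
Extended square: lon ⌊0.01481/0.00833333⌋ = 1; lat ⌊0.02283/0.00416667⌋ = 5.

QF44lo15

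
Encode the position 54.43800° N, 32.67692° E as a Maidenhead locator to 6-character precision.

KO64ik

Offset from 180°W / 90°S: lon 212.6769°, lat 144.4380°.
Field: 212.6769/20 → 10 → K, 144.4380/10 → 14 → O; chars KO.
Square: 12.6769/2 → 6, 4.4380/1 → 4; chars 64.
Subsquare: 0.6769/0.0833333 → 8 → i, 0.4380/0.0416667 → 10 → k; chars ik.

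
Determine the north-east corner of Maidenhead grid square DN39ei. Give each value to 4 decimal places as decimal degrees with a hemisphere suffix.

Field D=3, N=13: +3·20° lon, +13·10° lat → SW at lon -120°, lat 40°.
Square 3, 9: +3·2° lon, +9·1° lat → SW at lon -114°, lat 49°.
Subsquare e=4, i=8: +4·0.0833333° lon, +8·0.0416667° lat → SW at lon -113.667°, lat 49.3333°.
Cell spans 0.0833333° lon × 0.0416667° lat. NE corner is SW corner plus one full cell.
latitude 49.3750° N, longitude 113.5833° W.

49.3750° N, 113.5833° W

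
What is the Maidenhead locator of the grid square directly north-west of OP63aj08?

OP53xj99

Longitude extended square 0; −1 → -1, wraps to 9, carry into subsquare.
Longitude subsquare a = 0; −1 → -1, wraps to 23 = x, carry into square.
Longitude square 6; −1 → 5.
Latitude extended square 8; +1 → 9.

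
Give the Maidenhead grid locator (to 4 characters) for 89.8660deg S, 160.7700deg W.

AA90

Add 180° to longitude and 90° to latitude: 19.23, 0.13.
Field: lon ⌊19.23/20⌋ = 0 → A; lat ⌊0.13/10⌋ = 0 → A.
Square: lon ⌊19.23/2⌋ = 9; lat ⌊0.13/1⌋ = 0.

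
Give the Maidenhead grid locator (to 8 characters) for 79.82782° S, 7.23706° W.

IB60je11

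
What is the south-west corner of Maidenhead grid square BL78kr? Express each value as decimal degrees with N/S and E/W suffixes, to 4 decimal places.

Field B=1, L=11: +1·20° lon, +11·10° lat → SW at lon -160°, lat 20°.
Square 7, 8: +7·2° lon, +8·1° lat → SW at lon -146°, lat 28°.
Subsquare k=10, r=17: +10·0.0833333° lon, +17·0.0416667° lat → SW at lon -145.167°, lat 28.7083°.
latitude 28.7083° N, longitude 145.1667° W.

28.7083° N, 145.1667° W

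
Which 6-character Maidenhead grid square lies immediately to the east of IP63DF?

IP63ef

Longitude subsquare d = 3; +1 → 4 = e.
The latitude characters are unchanged.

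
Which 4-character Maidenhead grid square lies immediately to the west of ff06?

Longitude square 0; −1 → -1, wraps to 9, carry into field.
Longitude field F = 5; −1 → 4 = E.
The latitude characters are unchanged.

EF96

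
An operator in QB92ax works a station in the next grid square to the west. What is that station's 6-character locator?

QB82xx

Longitude subsquare a = 0; −1 → -1, wraps to 23 = x, carry into square.
Longitude square 9; −1 → 8.
The latitude characters are unchanged.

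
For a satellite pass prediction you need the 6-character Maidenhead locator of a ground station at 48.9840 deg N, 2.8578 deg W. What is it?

Add 180° to longitude and 90° to latitude: 177.1422, 138.9840.
Field: lon ⌊177.1422/20⌋ = 8 → I; lat ⌊138.9840/10⌋ = 13 → N.
Square: lon ⌊17.1422/2⌋ = 8; lat ⌊8.9840/1⌋ = 8.
Subsquare: lon ⌊1.1422/0.0833333⌋ = 13 → n; lat ⌊0.9840/0.0416667⌋ = 23 → x.

IN88nx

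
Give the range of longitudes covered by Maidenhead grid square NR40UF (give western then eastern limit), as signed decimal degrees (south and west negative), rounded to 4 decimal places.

Field N=13, R=17: +13·20° lon, +17·10° lat → SW at lon 80°, lat 80°.
Square 4, 0: +4·2° lon, +0·1° lat → SW at lon 88°, lat 80°.
Subsquare u=20, f=5: +20·0.0833333° lon, +5·0.0416667° lat → SW at lon 89.6667°, lat 80.2083°.
Cell spans 0.0833333° lon × 0.0416667° lat.
west 89.6667, east 89.7500.

89.6667, 89.7500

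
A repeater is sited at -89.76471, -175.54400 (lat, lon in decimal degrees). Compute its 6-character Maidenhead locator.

Shift to the Maidenhead origin (180°W, 90°S): lon 4.4560, lat 0.2353.
Field (20°×10°, letters A–R): 4.4560/20 → 0 → A, 0.2353/10 → 0 → A; chars AA.
Square (2°×1°, digits 0–9): 4.4560/2 → 2, 0.2353/1 → 0; chars 20.
Subsquare (5′×2.5′, letters a–x): 0.4560/0.0833333 → 5 → f, 0.2353/0.0416667 → 5 → f; chars ff.

AA20ff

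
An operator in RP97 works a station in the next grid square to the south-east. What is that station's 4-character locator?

AP06

Longitude square 9; +1 → 10, wraps to 0, carry into field.
Longitude field R = 17; +1 → 18, wraps to 0 = A, wrapping around the antimeridian.
Latitude square 7; −1 → 6.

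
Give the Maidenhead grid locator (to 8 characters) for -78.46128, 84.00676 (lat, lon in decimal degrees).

NB21am09

Add 180° to longitude and 90° to latitude: 264.00676, 11.53872.
Field: lon ⌊264.00676/20⌋ = 13 → N; lat ⌊11.53872/10⌋ = 1 → B.
Square: lon ⌊4.00676/2⌋ = 2; lat ⌊1.53872/1⌋ = 1.
Subsquare: lon ⌊0.00676/0.0833333⌋ = 0 → a; lat ⌊0.53872/0.0416667⌋ = 12 → m.
Extended square: lon ⌊0.00676/0.00833333⌋ = 0; lat ⌊0.03872/0.00416667⌋ = 9.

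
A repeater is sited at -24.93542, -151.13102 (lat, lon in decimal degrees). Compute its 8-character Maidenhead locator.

BG45kb45

Shift to the Maidenhead origin (180°W, 90°S): lon 28.86898, lat 65.06458.
Field: 28.86898/20 → 1 → B, 65.06458/10 → 6 → G; chars BG.
Square: 8.86898/2 → 4, 5.06458/1 → 5; chars 45.
Subsquare: 0.86898/0.0833333 → 10 → k, 0.06458/0.0416667 → 1 → b; chars kb.
Extended square: 0.03565/0.00833333 → 4, 0.02291/0.00416667 → 5; chars 45.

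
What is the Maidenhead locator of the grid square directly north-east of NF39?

NG40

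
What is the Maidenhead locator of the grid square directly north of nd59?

NE50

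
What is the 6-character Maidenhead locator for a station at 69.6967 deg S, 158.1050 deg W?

Add 180° to longitude and 90° to latitude: 21.8950, 20.3033.
Field: lon ⌊21.8950/20⌋ = 1 → B; lat ⌊20.3033/10⌋ = 2 → C.
Square: lon ⌊1.8950/2⌋ = 0; lat ⌊0.3033/1⌋ = 0.
Subsquare: lon ⌊1.8950/0.0833333⌋ = 22 → w; lat ⌊0.3033/0.0416667⌋ = 7 → h.

BC00wh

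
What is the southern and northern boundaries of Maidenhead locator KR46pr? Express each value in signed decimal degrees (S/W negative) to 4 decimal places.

Field K=10, R=17: +10·20° lon, +17·10° lat → SW at lon 20°, lat 80°.
Square 4, 6: +4·2° lon, +6·1° lat → SW at lon 28°, lat 86°.
Subsquare p=15, r=17: +15·0.0833333° lon, +17·0.0416667° lat → SW at lon 29.25°, lat 86.7083°.
Cell spans 0.0833333° lon × 0.0416667° lat.
south 86.7083, north 86.7500.

86.7083, 86.7500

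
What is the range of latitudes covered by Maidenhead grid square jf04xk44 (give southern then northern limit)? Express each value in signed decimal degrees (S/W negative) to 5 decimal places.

Field J=9, F=5: +9·20° lon, +5·10° lat → SW at lon 0°, lat -40°.
Square 0, 4: +0·2° lon, +4·1° lat → SW at lon 0°, lat -36°.
Subsquare x=23, k=10: +23·0.0833333° lon, +10·0.0416667° lat → SW at lon 1.91667°, lat -35.5833°.
Extended square 4, 4: +4·0.00833333° lon, +4·0.00416667° lat → SW at lon 1.95°, lat -35.5667°.
Cell spans 0.00833333° lon × 0.00416667° lat.
south -35.56667, north -35.56250.

-35.56667, -35.56250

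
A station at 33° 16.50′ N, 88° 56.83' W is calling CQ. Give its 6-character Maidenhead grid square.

EM53mg

Add 180° to longitude and 90° to latitude: 91.0528, 123.2750.
Field: lon ⌊91.0528/20⌋ = 4 → E; lat ⌊123.2750/10⌋ = 12 → M.
Square: lon ⌊11.0528/2⌋ = 5; lat ⌊3.2750/1⌋ = 3.
Subsquare: lon ⌊1.0528/0.0833333⌋ = 12 → m; lat ⌊0.2750/0.0416667⌋ = 6 → g.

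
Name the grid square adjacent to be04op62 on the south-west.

Longitude extended square 6; −1 → 5.
Latitude extended square 2; −1 → 1.

BE04op51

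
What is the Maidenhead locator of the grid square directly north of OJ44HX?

OJ45ha

Latitude subsquare x = 23; +1 → 24, wraps to 0 = a, carry into square.
Latitude square 4; +1 → 5.
The longitude characters are unchanged.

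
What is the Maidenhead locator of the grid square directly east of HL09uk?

HL09vk

Longitude subsquare u = 20; +1 → 21 = v.
The latitude characters are unchanged.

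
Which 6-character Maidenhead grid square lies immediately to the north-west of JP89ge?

JP89ff

Longitude subsquare g = 6; −1 → 5 = f.
Latitude subsquare e = 4; +1 → 5 = f.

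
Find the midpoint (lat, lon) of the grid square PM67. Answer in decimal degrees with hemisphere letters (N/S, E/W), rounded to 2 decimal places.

37.50° N, 133.00° E

Field P=15, M=12: +15·20° lon, +12·10° lat → SW at lon 120°, lat 30°.
Square 6, 7: +6·2° lon, +7·1° lat → SW at lon 132°, lat 37°.
Cell spans 2° lon × 1° lat. Centre is SW corner plus half of each.
latitude 37.50° N, longitude 133.00° E.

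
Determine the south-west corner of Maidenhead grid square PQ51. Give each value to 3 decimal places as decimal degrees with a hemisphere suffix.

Field P=15, Q=16: +15·20° lon, +16·10° lat → SW at lon 120°, lat 70°.
Square 5, 1: +5·2° lon, +1·1° lat → SW at lon 130°, lat 71°.
latitude 71.000° N, longitude 130.000° E.

71.000° N, 130.000° E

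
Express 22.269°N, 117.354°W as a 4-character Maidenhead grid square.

Offset from 180°W / 90°S: lon 62.65°, lat 112.27°.
Field: 62.65/20 → 3 → D, 112.27/10 → 11 → L; chars DL.
Square: 2.65/2 → 1, 2.27/1 → 2; chars 12.

DL12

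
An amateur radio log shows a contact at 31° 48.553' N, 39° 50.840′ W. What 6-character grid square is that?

HM01bt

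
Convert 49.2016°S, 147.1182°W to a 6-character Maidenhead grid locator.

BE60kt

Offset from 180°W / 90°S: lon 32.8818°, lat 40.7984°.
Field: lon ⌊32.8818/20⌋ = 1 → B; lat ⌊40.7984/10⌋ = 4 → E.
Square: lon ⌊12.8818/2⌋ = 6; lat ⌊0.7984/1⌋ = 0.
Subsquare: lon ⌊0.8818/0.0833333⌋ = 10 → k; lat ⌊0.7984/0.0416667⌋ = 19 → t.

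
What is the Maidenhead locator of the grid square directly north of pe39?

Latitude square 9; +1 → 10, wraps to 0, carry into field.
Latitude field E = 4; +1 → 5 = F.
The longitude characters are unchanged.

PF30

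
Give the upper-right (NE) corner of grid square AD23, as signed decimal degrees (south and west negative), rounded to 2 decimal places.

-56.00, -174.00

Field A=0, D=3: +0·20° lon, +3·10° lat → SW at lon -180°, lat -60°.
Square 2, 3: +2·2° lon, +3·1° lat → SW at lon -176°, lat -57°.
Cell spans 2° lon × 1° lat. NE corner is SW corner plus one full cell.
latitude -56.00, longitude -174.00.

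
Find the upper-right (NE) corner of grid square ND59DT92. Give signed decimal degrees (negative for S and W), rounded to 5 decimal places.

-50.19583, 90.33333

Field N=13, D=3: +13·20° lon, +3·10° lat → SW at lon 80°, lat -60°.
Square 5, 9: +5·2° lon, +9·1° lat → SW at lon 90°, lat -51°.
Subsquare d=3, t=19: +3·0.0833333° lon, +19·0.0416667° lat → SW at lon 90.25°, lat -50.2083°.
Extended square 9, 2: +9·0.00833333° lon, +2·0.00416667° lat → SW at lon 90.325°, lat -50.2°.
Cell spans 0.00833333° lon × 0.00416667° lat. NE corner is SW corner plus one full cell.
latitude -50.19583, longitude 90.33333.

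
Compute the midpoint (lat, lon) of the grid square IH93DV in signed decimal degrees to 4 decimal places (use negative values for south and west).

-16.1042, -1.7083

Field I=8, H=7: +8·20° lon, +7·10° lat → SW at lon -20°, lat -20°.
Square 9, 3: +9·2° lon, +3·1° lat → SW at lon -2°, lat -17°.
Subsquare d=3, v=21: +3·0.0833333° lon, +21·0.0416667° lat → SW at lon -1.75°, lat -16.125°.
Cell spans 0.0833333° lon × 0.0416667° lat. Centre is SW corner plus half of each.
latitude -16.1042, longitude -1.7083.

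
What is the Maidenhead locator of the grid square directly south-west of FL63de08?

FL63ce97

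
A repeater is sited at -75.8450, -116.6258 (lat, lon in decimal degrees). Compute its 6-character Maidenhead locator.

Shift to the Maidenhead origin (180°W, 90°S): lon 63.3742, lat 14.1550.
Field: lon ⌊63.3742/20⌋ = 3 → D; lat ⌊14.1550/10⌋ = 1 → B.
Square: lon ⌊3.3742/2⌋ = 1; lat ⌊4.1550/1⌋ = 4.
Subsquare: lon ⌊1.3742/0.0833333⌋ = 16 → q; lat ⌊0.1550/0.0416667⌋ = 3 → d.

DB14qd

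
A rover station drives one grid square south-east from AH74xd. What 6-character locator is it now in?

Longitude subsquare x = 23; +1 → 24, wraps to 0 = a, carry into square.
Longitude square 7; +1 → 8.
Latitude subsquare d = 3; −1 → 2 = c.

AH84ac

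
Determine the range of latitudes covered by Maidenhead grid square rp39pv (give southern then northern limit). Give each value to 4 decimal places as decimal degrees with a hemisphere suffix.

Field R=17, P=15: +17·20° lon, +15·10° lat → SW at lon 160°, lat 60°.
Square 3, 9: +3·2° lon, +9·1° lat → SW at lon 166°, lat 69°.
Subsquare p=15, v=21: +15·0.0833333° lon, +21·0.0416667° lat → SW at lon 167.25°, lat 69.875°.
Cell spans 0.0833333° lon × 0.0416667° lat.
south 69.8750° N, north 69.9167° N.

69.8750° N, 69.9167° N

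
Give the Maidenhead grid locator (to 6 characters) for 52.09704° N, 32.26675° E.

Add 180° to longitude and 90° to latitude: 212.2668, 142.0970.
Field: lon ⌊212.2668/20⌋ = 10 → K; lat ⌊142.0970/10⌋ = 14 → O.
Square: lon ⌊12.2668/2⌋ = 6; lat ⌊2.0970/1⌋ = 2.
Subsquare: lon ⌊0.2668/0.0833333⌋ = 3 → d; lat ⌊0.0970/0.0416667⌋ = 2 → c.

KO62dc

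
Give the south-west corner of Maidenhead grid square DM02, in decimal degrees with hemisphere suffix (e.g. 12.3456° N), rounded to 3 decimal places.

32.000° N, 120.000° W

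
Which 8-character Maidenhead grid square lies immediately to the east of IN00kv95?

IN00lv05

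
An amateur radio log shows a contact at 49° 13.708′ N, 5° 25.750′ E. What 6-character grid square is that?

JN29rf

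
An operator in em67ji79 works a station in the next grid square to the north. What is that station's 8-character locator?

EM67jj70

Latitude extended square 9; +1 → 10, wraps to 0, carry into subsquare.
Latitude subsquare i = 8; +1 → 9 = j.
The longitude characters are unchanged.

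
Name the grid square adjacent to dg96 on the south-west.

DG85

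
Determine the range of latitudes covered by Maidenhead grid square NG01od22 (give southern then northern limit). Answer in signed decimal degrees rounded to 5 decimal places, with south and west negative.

-28.86667, -28.86250

Field N=13, G=6: +13·20° lon, +6·10° lat → SW at lon 80°, lat -30°.
Square 0, 1: +0·2° lon, +1·1° lat → SW at lon 80°, lat -29°.
Subsquare o=14, d=3: +14·0.0833333° lon, +3·0.0416667° lat → SW at lon 81.1667°, lat -28.875°.
Extended square 2, 2: +2·0.00833333° lon, +2·0.00416667° lat → SW at lon 81.1833°, lat -28.8667°.
Cell spans 0.00833333° lon × 0.00416667° lat.
south -28.86667, north -28.86250.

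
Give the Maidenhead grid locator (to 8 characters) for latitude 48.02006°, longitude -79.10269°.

Offset from 180°W / 90°S: lon 100.89731°, lat 138.02006°.
Field (20°×10°, letters A–R): lon ⌊100.89731/20⌋ = 5 → F; lat ⌊138.02006/10⌋ = 13 → N.
Square (2°×1°, digits 0–9): lon ⌊0.89731/2⌋ = 0; lat ⌊8.02006/1⌋ = 8.
Subsquare (5′×2.5′, letters a–x): lon ⌊0.89731/0.0833333⌋ = 10 → k; lat ⌊0.02006/0.0416667⌋ = 0 → a.
Extended square (30″×15″, digits 0–9): lon ⌊0.06398/0.00833333⌋ = 7; lat ⌊0.02006/0.00416667⌋ = 4.

FN08ka74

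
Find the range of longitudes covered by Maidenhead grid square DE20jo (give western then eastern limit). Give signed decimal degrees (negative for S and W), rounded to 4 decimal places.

Field D=3, E=4: +3·20° lon, +4·10° lat → SW at lon -120°, lat -50°.
Square 2, 0: +2·2° lon, +0·1° lat → SW at lon -116°, lat -50°.
Subsquare j=9, o=14: +9·0.0833333° lon, +14·0.0416667° lat → SW at lon -115.25°, lat -49.4167°.
Cell spans 0.0833333° lon × 0.0416667° lat.
west -115.2500, east -115.1667.

-115.2500, -115.1667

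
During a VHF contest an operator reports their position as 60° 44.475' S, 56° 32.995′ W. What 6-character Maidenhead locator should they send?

Offset from 180°W / 90°S: lon 123.4501°, lat 29.2587°.
Field: 123.4501/20 → 6 → G, 29.2587/10 → 2 → C; chars GC.
Square: 3.4501/2 → 1, 9.2587/1 → 9; chars 19.
Subsquare: 1.4501/0.0833333 → 17 → r, 0.2587/0.0416667 → 6 → g; chars rg.

GC19rg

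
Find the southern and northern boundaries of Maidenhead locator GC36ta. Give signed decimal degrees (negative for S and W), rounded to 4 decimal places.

-64.0000, -63.9583

Field G=6, C=2: +6·20° lon, +2·10° lat → SW at lon -60°, lat -70°.
Square 3, 6: +3·2° lon, +6·1° lat → SW at lon -54°, lat -64°.
Subsquare t=19, a=0: +19·0.0833333° lon, +0·0.0416667° lat → SW at lon -52.4167°, lat -64°.
Cell spans 0.0833333° lon × 0.0416667° lat.
south -64.0000, north -63.9583.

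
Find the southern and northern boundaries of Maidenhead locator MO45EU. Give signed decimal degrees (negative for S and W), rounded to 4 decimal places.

55.8333, 55.8750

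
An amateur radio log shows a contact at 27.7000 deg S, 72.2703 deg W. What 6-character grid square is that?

FG32uh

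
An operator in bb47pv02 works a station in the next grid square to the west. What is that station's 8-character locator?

BB47ov92

Longitude extended square 0; −1 → -1, wraps to 9, carry into subsquare.
Longitude subsquare p = 15; −1 → 14 = o.
The latitude characters are unchanged.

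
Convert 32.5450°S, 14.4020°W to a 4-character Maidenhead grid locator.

IF27

Offset from 180°W / 90°S: lon 165.60°, lat 57.45°.
Field: 165.60/20 → 8 → I, 57.45/10 → 5 → F; chars IF.
Square: 5.60/2 → 2, 7.45/1 → 7; chars 27.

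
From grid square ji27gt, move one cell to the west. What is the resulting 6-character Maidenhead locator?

Longitude subsquare g = 6; −1 → 5 = f.
The latitude characters are unchanged.

JI27ft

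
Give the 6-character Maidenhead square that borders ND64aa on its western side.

ND54xa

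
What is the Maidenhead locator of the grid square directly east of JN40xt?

JN50at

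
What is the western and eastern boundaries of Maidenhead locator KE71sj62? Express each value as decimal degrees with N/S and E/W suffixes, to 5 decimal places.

35.55000° E, 35.55833° E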